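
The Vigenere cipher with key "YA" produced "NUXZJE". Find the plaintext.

Step 1: Extend key: YAYAYA
Step 2: Decrypt each letter (c - k) mod 26:
  N(13) - Y(24) = (13-24) mod 26 = 15 = P
  U(20) - A(0) = (20-0) mod 26 = 20 = U
  X(23) - Y(24) = (23-24) mod 26 = 25 = Z
  Z(25) - A(0) = (25-0) mod 26 = 25 = Z
  J(9) - Y(24) = (9-24) mod 26 = 11 = L
  E(4) - A(0) = (4-0) mod 26 = 4 = E
Plaintext: PUZZLE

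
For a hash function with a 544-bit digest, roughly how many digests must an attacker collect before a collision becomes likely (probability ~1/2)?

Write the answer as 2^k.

Step 1: The birthday paradox gives collision probability ~50% after sqrt(2^n) = 2^(n/2) hashes.
Step 2: For 544-bit output: 2^(544/2) = 2^272.
Step 3: Approximately 2^272 hash computations needed.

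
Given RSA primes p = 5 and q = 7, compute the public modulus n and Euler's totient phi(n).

Step 1: n = p * q = 5 * 7 = 35.
Step 2: phi(n) = (p-1)(q-1) = 4 * 6 = 24.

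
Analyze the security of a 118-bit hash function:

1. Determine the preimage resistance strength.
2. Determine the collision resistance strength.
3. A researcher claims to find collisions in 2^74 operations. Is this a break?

Step 1: Preimage resistance requires brute-force of 2^118 operations.
Step 2: Collision resistance (birthday bound) = 2^(118/2) = 2^59.
Step 3: The claimed attack costs 2^74 operations.
Step 4: Since 2^74 >= 2^59, the claimed attack is no faster than the generic birthday attack, so this does not break collision resistance.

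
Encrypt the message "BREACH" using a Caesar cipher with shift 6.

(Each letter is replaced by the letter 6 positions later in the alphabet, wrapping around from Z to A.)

Step 1: For each letter, shift forward by 6 positions (mod 26).
  B (position 1) -> position (1+6) mod 26 = 7 -> H
  R (position 17) -> position (17+6) mod 26 = 23 -> X
  E (position 4) -> position (4+6) mod 26 = 10 -> K
  A (position 0) -> position (0+6) mod 26 = 6 -> G
  C (position 2) -> position (2+6) mod 26 = 8 -> I
  H (position 7) -> position (7+6) mod 26 = 13 -> N
Result: HXKGIN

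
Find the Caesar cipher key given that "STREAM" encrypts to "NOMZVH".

Step 1: Compare first letters: S (position 18) -> N (position 13).
Step 2: Shift = (13 - 18) mod 26 = 21.
The shift value is 21.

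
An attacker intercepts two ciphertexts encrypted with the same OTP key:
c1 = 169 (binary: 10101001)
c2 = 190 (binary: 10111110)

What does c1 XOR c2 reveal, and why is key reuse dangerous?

Step 1: c1 XOR c2 = (m1 XOR k) XOR (m2 XOR k).
Step 2: By XOR associativity/commutativity: = m1 XOR m2 XOR k XOR k = m1 XOR m2.
Step 3: 10101001 XOR 10111110 = 00010111 = 23.
Step 4: The key cancels out! An attacker learns m1 XOR m2 = 23, revealing the relationship between plaintexts.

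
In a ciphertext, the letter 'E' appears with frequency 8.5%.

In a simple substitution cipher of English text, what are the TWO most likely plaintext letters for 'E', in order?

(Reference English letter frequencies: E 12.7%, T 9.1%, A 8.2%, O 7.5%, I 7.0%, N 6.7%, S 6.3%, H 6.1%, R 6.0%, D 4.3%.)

Step 1: Observed frequency of 'E' is 8.5%.
Step 2: Compute distances to each reference frequency and sort:
  A (8.2%): difference = 0.3% <-- BEST
  T (9.1%): difference = 0.6% <-- RUNNER-UP
  O (7.5%): difference = 1.0%
  I (7.0%): difference = 1.5%
  N (6.7%): difference = 1.8%
Step 3: Most likely is 'A' (8.2%, diff 0.3%); second most likely is 'T' (9.1%, diff 0.6%).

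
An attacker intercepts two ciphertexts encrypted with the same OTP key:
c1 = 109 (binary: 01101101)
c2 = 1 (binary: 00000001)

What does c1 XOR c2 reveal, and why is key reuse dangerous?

Step 1: c1 XOR c2 = (m1 XOR k) XOR (m2 XOR k).
Step 2: By XOR associativity/commutativity: = m1 XOR m2 XOR k XOR k = m1 XOR m2.
Step 3: 01101101 XOR 00000001 = 01101100 = 108.
Step 4: The key cancels out! An attacker learns m1 XOR m2 = 108, revealing the relationship between plaintexts.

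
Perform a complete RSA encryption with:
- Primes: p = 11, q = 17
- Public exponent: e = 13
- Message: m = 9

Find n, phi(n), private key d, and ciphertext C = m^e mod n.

Step 1: n = 11 * 17 = 187.
Step 2: phi(n) = (11-1)(17-1) = 10 * 16 = 160.
Step 3: Find d = 13^(-1) mod 160 = 37.
  Verify: 13 * 37 = 481 = 1 (mod 160).
Step 4: C = 9^13 mod 187 = 25.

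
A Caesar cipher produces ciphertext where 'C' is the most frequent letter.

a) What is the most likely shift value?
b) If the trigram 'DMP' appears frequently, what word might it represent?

Step 1: In English, 'E' is the most frequent letter (12.7%).
Step 2: The most frequent ciphertext letter is 'C' (position 2).
Step 3: Shift = (2 - 4) mod 26 = 24.
Step 4: Decrypt 'DMP' by shifting back 24:
  D -> F
  M -> O
  P -> R
Step 5: 'DMP' decrypts to 'FOR'.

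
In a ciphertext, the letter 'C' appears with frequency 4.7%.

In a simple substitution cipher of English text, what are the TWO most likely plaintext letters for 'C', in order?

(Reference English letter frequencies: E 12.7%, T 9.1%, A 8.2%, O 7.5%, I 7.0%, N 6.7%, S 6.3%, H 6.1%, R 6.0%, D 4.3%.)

Step 1: Observed frequency of 'C' is 4.7%.
Step 2: Compute distances to each reference frequency and sort:
  D (4.3%): difference = 0.4% <-- BEST
  R (6.0%): difference = 1.3% <-- RUNNER-UP
  H (6.1%): difference = 1.4%
  S (6.3%): difference = 1.6%
  N (6.7%): difference = 2.0%
Step 3: Most likely is 'D' (4.3%, diff 0.4%); second most likely is 'R' (6.0%, diff 1.3%).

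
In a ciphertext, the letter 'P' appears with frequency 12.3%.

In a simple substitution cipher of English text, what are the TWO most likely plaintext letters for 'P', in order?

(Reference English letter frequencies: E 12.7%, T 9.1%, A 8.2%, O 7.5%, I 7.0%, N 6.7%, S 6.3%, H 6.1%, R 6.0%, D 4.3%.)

Step 1: Observed frequency of 'P' is 12.3%.
Step 2: Compute distances to each reference frequency and sort:
  E (12.7%): difference = 0.4% <-- BEST
  T (9.1%): difference = 3.2% <-- RUNNER-UP
  A (8.2%): difference = 4.1%
  O (7.5%): difference = 4.8%
  I (7.0%): difference = 5.3%
Step 3: Most likely is 'E' (12.7%, diff 0.4%); second most likely is 'T' (9.1%, diff 3.2%).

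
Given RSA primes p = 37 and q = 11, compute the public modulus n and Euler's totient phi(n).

Step 1: n = p * q = 37 * 11 = 407.
Step 2: phi(n) = (p-1)(q-1) = 36 * 10 = 360.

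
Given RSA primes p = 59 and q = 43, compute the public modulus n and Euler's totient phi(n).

Step 1: n = p * q = 59 * 43 = 2537.
Step 2: phi(n) = (p-1)(q-1) = 58 * 42 = 2436.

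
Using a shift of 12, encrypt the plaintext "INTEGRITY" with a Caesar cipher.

Step 1: For each letter, shift forward by 12 positions (mod 26).
  I (position 8) -> position (8+12) mod 26 = 20 -> U
  N (position 13) -> position (13+12) mod 26 = 25 -> Z
  T (position 19) -> position (19+12) mod 26 = 5 -> F
  E (position 4) -> position (4+12) mod 26 = 16 -> Q
  G (position 6) -> position (6+12) mod 26 = 18 -> S
  R (position 17) -> position (17+12) mod 26 = 3 -> D
  I (position 8) -> position (8+12) mod 26 = 20 -> U
  T (position 19) -> position (19+12) mod 26 = 5 -> F
  Y (position 24) -> position (24+12) mod 26 = 10 -> K
Result: UZFQSDUFK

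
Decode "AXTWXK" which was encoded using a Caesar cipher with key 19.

Step 1: Reverse the shift by subtracting 19 from each letter position.
  A (position 0) -> position (0-19) mod 26 = 7 -> H
  X (position 23) -> position (23-19) mod 26 = 4 -> E
  T (position 19) -> position (19-19) mod 26 = 0 -> A
  W (position 22) -> position (22-19) mod 26 = 3 -> D
  X (position 23) -> position (23-19) mod 26 = 4 -> E
  K (position 10) -> position (10-19) mod 26 = 17 -> R
Decrypted message: HEADER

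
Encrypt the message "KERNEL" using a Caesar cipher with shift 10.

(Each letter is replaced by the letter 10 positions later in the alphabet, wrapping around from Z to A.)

Step 1: For each letter, shift forward by 10 positions (mod 26).
  K (position 10) -> position (10+10) mod 26 = 20 -> U
  E (position 4) -> position (4+10) mod 26 = 14 -> O
  R (position 17) -> position (17+10) mod 26 = 1 -> B
  N (position 13) -> position (13+10) mod 26 = 23 -> X
  E (position 4) -> position (4+10) mod 26 = 14 -> O
  L (position 11) -> position (11+10) mod 26 = 21 -> V
Result: UOBXOV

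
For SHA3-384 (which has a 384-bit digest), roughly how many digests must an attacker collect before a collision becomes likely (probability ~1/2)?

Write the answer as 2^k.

Step 1: The birthday paradox gives collision probability ~50% after sqrt(2^n) = 2^(n/2) hashes.
Step 2: For 384-bit output: 2^(384/2) = 2^192.
Step 3: Approximately 2^192 hash computations needed.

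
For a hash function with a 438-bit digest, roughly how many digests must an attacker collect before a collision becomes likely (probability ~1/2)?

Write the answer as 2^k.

Step 1: The birthday paradox gives collision probability ~50% after sqrt(2^n) = 2^(n/2) hashes.
Step 2: For 438-bit output: 2^(438/2) = 2^219.
Step 3: Approximately 2^219 hash computations needed.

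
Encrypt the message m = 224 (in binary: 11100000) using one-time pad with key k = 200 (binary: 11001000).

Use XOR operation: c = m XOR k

Step 1: Write out the XOR operation bit by bit:
  Message: 11100000
  Key:     11001000
  XOR:     00101000
Step 2: Convert to decimal: 00101000 = 40.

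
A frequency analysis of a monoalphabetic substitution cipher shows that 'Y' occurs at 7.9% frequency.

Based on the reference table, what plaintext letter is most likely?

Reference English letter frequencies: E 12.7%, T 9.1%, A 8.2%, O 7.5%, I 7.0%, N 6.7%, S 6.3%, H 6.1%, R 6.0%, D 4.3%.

Step 1: The observed frequency is 7.9%.
Step 2: Compare with English frequencies:
  E: 12.7% (difference: 4.8%)
  T: 9.1% (difference: 1.2%)
  A: 8.2% (difference: 0.3%) <-- closest
  O: 7.5% (difference: 0.4%)
  I: 7.0% (difference: 0.9%)
  N: 6.7% (difference: 1.2%)
  S: 6.3% (difference: 1.6%)
  H: 6.1% (difference: 1.8%)
  R: 6.0% (difference: 1.9%)
  D: 4.3% (difference: 3.6%)
Step 3: 'Y' most likely represents 'A' (frequency 8.2%).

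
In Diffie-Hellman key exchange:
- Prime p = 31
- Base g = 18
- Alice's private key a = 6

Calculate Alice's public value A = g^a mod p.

Step 1: A = g^a mod p = 18^6 mod 31.
  18^1 mod 31 = 18
  18^2 mod 31 = (18 * 18) mod 31 = 14
  18^3 mod 31 = (14 * 18) mod 31 = 4
  18^4 mod 31 = (4 * 18) mod 31 = 10
  18^5 mod 31 = (10 * 18) mod 31 = 25
  18^6 mod 31 = (25 * 18) mod 31 = 16
Result: A = 16.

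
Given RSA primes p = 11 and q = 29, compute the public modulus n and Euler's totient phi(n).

Step 1: n = p * q = 11 * 29 = 319.
Step 2: phi(n) = (p-1)(q-1) = 10 * 28 = 280.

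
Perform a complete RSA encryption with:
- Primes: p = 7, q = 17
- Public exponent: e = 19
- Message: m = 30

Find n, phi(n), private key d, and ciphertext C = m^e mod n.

Step 1: n = 7 * 17 = 119.
Step 2: phi(n) = (7-1)(17-1) = 6 * 16 = 96.
Step 3: Find d = 19^(-1) mod 96 = 91.
  Verify: 19 * 91 = 1729 = 1 (mod 96).
Step 4: C = 30^19 mod 119 = 72.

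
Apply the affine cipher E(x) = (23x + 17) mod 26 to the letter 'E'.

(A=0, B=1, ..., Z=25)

Step 1: Convert 'E' to number: x = 4.
Step 2: E(4) = (23 * 4 + 17) mod 26 = 109 mod 26 = 5.
Step 3: Convert 5 back to letter: F.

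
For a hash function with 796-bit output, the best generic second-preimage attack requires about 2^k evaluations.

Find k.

Step 1: The hash has a 796-bit output.
Step 2: Second-preimage resistance means: given a specific input x, it should be infeasible to find a different y with h(y) = h(x).
With a 796-bit output, a generic search for a second preimage costs about 2^796 evaluations (each trial matches the fixed target with probability 2^-796).
Step 3: Security level = 796 bits.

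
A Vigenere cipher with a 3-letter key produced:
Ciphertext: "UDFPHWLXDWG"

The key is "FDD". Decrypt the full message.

Step 1: Key 'FDD' has length 3. Extended key: FDDFDDFDDFD
Step 2: Decrypt each position:
  U(20) - F(5) = 15 = P
  D(3) - D(3) = 0 = A
  F(5) - D(3) = 2 = C
  P(15) - F(5) = 10 = K
  H(7) - D(3) = 4 = E
  W(22) - D(3) = 19 = T
  L(11) - F(5) = 6 = G
  X(23) - D(3) = 20 = U
  D(3) - D(3) = 0 = A
  W(22) - F(5) = 17 = R
  G(6) - D(3) = 3 = D
Plaintext: PACKETGUARD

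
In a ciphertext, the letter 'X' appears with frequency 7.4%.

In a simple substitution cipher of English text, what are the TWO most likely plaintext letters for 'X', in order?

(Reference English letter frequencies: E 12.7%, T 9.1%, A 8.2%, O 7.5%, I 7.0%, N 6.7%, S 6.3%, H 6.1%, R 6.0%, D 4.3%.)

Step 1: Observed frequency of 'X' is 7.4%.
Step 2: Compute distances to each reference frequency and sort:
  O (7.5%): difference = 0.1% <-- BEST
  I (7.0%): difference = 0.4% <-- RUNNER-UP
  N (6.7%): difference = 0.7%
  A (8.2%): difference = 0.8%
  S (6.3%): difference = 1.1%
Step 3: Most likely is 'O' (7.5%, diff 0.1%); second most likely is 'I' (7.0%, diff 0.4%).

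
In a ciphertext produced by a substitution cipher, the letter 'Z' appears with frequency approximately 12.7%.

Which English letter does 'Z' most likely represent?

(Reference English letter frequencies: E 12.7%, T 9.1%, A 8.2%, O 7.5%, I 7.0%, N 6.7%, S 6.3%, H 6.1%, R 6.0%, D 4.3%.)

Step 1: The observed frequency is 12.7%.
Step 2: Compare with English frequencies:
  E: 12.7% (difference: 0.0%) <-- closest
  T: 9.1% (difference: 3.6%)
  A: 8.2% (difference: 4.5%)
  O: 7.5% (difference: 5.2%)
  I: 7.0% (difference: 5.7%)
  N: 6.7% (difference: 6.0%)
  S: 6.3% (difference: 6.4%)
  H: 6.1% (difference: 6.6%)
  R: 6.0% (difference: 6.7%)
  D: 4.3% (difference: 8.4%)
Step 3: 'Z' most likely represents 'E' (frequency 12.7%).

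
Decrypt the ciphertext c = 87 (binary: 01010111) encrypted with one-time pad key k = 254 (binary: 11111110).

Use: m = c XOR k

Step 1: XOR ciphertext with key:
  Ciphertext: 01010111
  Key:        11111110
  XOR:        10101001
Step 2: Plaintext = 10101001 = 169 in decimal.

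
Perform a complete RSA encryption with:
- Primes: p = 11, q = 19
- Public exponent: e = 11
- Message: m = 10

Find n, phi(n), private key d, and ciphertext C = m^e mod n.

Step 1: n = 11 * 19 = 209.
Step 2: phi(n) = (11-1)(19-1) = 10 * 18 = 180.
Step 3: Find d = 11^(-1) mod 180 = 131.
  Verify: 11 * 131 = 1441 = 1 (mod 180).
Step 4: C = 10^11 mod 209 = 109.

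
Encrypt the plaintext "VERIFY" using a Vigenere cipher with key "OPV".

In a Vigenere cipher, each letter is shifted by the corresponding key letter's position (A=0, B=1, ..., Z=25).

Step 1: Repeat key to match plaintext length:
  Plaintext: VERIFY
  Key:       OPVOPV
Step 2: Encrypt each letter:
  V(21) + O(14) = (21+14) mod 26 = 9 = J
  E(4) + P(15) = (4+15) mod 26 = 19 = T
  R(17) + V(21) = (17+21) mod 26 = 12 = M
  I(8) + O(14) = (8+14) mod 26 = 22 = W
  F(5) + P(15) = (5+15) mod 26 = 20 = U
  Y(24) + V(21) = (24+21) mod 26 = 19 = T
Ciphertext: JTMWUT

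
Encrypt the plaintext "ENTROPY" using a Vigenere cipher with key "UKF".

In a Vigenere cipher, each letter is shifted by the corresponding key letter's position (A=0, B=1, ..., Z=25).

Step 1: Repeat key to match plaintext length:
  Plaintext: ENTROPY
  Key:       UKFUKFU
Step 2: Encrypt each letter:
  E(4) + U(20) = (4+20) mod 26 = 24 = Y
  N(13) + K(10) = (13+10) mod 26 = 23 = X
  T(19) + F(5) = (19+5) mod 26 = 24 = Y
  R(17) + U(20) = (17+20) mod 26 = 11 = L
  O(14) + K(10) = (14+10) mod 26 = 24 = Y
  P(15) + F(5) = (15+5) mod 26 = 20 = U
  Y(24) + U(20) = (24+20) mod 26 = 18 = S
Ciphertext: YXYLYUS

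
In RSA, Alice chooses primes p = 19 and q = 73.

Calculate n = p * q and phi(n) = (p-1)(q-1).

Step 1: n = p * q = 19 * 73 = 1387.
Step 2: phi(n) = (p-1)(q-1) = 18 * 72 = 1296.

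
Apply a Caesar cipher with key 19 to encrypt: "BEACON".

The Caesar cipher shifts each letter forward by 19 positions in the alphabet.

Step 1: For each letter, shift forward by 19 positions (mod 26).
  B (position 1) -> position (1+19) mod 26 = 20 -> U
  E (position 4) -> position (4+19) mod 26 = 23 -> X
  A (position 0) -> position (0+19) mod 26 = 19 -> T
  C (position 2) -> position (2+19) mod 26 = 21 -> V
  O (position 14) -> position (14+19) mod 26 = 7 -> H
  N (position 13) -> position (13+19) mod 26 = 6 -> G
Result: UXTVHG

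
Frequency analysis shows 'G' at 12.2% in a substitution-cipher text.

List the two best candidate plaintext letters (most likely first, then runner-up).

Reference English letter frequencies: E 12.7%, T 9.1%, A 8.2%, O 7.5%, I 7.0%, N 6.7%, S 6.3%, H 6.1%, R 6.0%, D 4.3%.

Step 1: Observed frequency of 'G' is 12.2%.
Step 2: Compute distances to each reference frequency and sort:
  E (12.7%): difference = 0.5% <-- BEST
  T (9.1%): difference = 3.1% <-- RUNNER-UP
  A (8.2%): difference = 4.0%
  O (7.5%): difference = 4.7%
  I (7.0%): difference = 5.2%
Step 3: Most likely is 'E' (12.7%, diff 0.5%); second most likely is 'T' (9.1%, diff 3.1%).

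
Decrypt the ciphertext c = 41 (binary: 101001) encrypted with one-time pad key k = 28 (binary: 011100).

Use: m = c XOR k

Step 1: XOR ciphertext with key:
  Ciphertext: 101001
  Key:        011100
  XOR:        110101
Step 2: Plaintext = 110101 = 53 in decimal.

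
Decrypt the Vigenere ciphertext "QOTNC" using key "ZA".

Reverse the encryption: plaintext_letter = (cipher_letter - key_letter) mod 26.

Step 1: Extend key: ZAZAZ
Step 2: Decrypt each letter (c - k) mod 26:
  Q(16) - Z(25) = (16-25) mod 26 = 17 = R
  O(14) - A(0) = (14-0) mod 26 = 14 = O
  T(19) - Z(25) = (19-25) mod 26 = 20 = U
  N(13) - A(0) = (13-0) mod 26 = 13 = N
  C(2) - Z(25) = (2-25) mod 26 = 3 = D
Plaintext: ROUND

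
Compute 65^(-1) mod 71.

Step 1: We need x such that 65 * x = 1 (mod 71).
Step 2: Using the extended Euclidean algorithm or trial:
  65 * 59 = 3835 = 54 * 71 + 1.
Step 3: Since 3835 mod 71 = 1, the inverse is x = 59.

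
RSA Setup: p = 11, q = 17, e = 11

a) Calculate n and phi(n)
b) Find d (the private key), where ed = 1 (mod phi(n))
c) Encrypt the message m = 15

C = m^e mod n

Step 1: n = 11 * 17 = 187.
Step 2: phi(n) = (11-1)(17-1) = 10 * 16 = 160.
Step 3: Find d = 11^(-1) mod 160 = 131.
  Verify: 11 * 131 = 1441 = 1 (mod 160).
Step 4: C = 15^11 mod 187 = 26.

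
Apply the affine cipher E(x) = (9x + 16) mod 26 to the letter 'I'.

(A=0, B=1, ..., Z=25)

Step 1: Convert 'I' to number: x = 8.
Step 2: E(8) = (9 * 8 + 16) mod 26 = 88 mod 26 = 10.
Step 3: Convert 10 back to letter: K.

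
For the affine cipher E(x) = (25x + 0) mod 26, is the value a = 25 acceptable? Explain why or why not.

Step 1: Compute gcd(25, 26).
Step 2: gcd(25, 26) = 1.
Since gcd = 1, 25 is coprime with 26, so it is a valid key.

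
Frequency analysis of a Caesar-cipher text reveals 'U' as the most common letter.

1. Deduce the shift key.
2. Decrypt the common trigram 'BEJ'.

Step 1: In English, 'E' is the most frequent letter (12.7%).
Step 2: The most frequent ciphertext letter is 'U' (position 20).
Step 3: Shift = (20 - 4) mod 26 = 16.
Step 4: Decrypt 'BEJ' by shifting back 16:
  B -> L
  E -> O
  J -> T
Step 5: 'BEJ' decrypts to 'LOT'.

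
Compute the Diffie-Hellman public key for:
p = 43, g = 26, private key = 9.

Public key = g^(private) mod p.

Step 1: A = g^a mod p = 26^9 mod 43.
  26^1 mod 43 = 26
  26^2 mod 43 = (26 * 26) mod 43 = 31
  26^3 mod 43 = (31 * 26) mod 43 = 32
  26^4 mod 43 = (32 * 26) mod 43 = 15
  26^5 mod 43 = (15 * 26) mod 43 = 3
  26^6 mod 43 = (3 * 26) mod 43 = 35
  26^7 mod 43 = (35 * 26) mod 43 = 7
  26^8 mod 43 = (7 * 26) mod 43 = 10
  26^9 mod 43 = (10 * 26) mod 43 = 2
Result: A = 2.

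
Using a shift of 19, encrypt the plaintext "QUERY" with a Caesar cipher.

Step 1: For each letter, shift forward by 19 positions (mod 26).
  Q (position 16) -> position (16+19) mod 26 = 9 -> J
  U (position 20) -> position (20+19) mod 26 = 13 -> N
  E (position 4) -> position (4+19) mod 26 = 23 -> X
  R (position 17) -> position (17+19) mod 26 = 10 -> K
  Y (position 24) -> position (24+19) mod 26 = 17 -> R
Result: JNXKR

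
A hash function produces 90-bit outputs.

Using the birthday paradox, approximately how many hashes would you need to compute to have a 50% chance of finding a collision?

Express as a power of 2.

Step 1: The birthday paradox gives collision probability ~50% after sqrt(2^n) = 2^(n/2) hashes.
Step 2: For 90-bit output: 2^(90/2) = 2^45.
Step 3: Approximately 2^45 hash computations needed.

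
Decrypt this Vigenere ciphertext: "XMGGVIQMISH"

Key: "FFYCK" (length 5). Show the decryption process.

Step 1: Key 'FFYCK' has length 5. Extended key: FFYCKFFYCKF
Step 2: Decrypt each position:
  X(23) - F(5) = 18 = S
  M(12) - F(5) = 7 = H
  G(6) - Y(24) = 8 = I
  G(6) - C(2) = 4 = E
  V(21) - K(10) = 11 = L
  I(8) - F(5) = 3 = D
  Q(16) - F(5) = 11 = L
  M(12) - Y(24) = 14 = O
  I(8) - C(2) = 6 = G
  S(18) - K(10) = 8 = I
  H(7) - F(5) = 2 = C
Plaintext: SHIELDLOGIC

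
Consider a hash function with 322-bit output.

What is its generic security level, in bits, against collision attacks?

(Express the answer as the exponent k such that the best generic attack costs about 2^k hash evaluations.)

Step 1: The hash has a 322-bit output.
Step 2: Collision resistance means it should be infeasible to find any x != y with h(x) = h(y).
By the birthday bound, a generic collision search succeeds after about sqrt(2^322) = 2^(322/2) = 2^161 evaluations.
Step 3: Security level = 161 bits.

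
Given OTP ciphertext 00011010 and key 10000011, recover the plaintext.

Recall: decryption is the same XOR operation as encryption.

Step 1: XOR ciphertext with key:
  Ciphertext: 00011010
  Key:        10000011
  XOR:        10011001
Step 2: Plaintext = 10011001 = 153 in decimal.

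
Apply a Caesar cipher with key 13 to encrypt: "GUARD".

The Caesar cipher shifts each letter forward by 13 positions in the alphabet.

Step 1: For each letter, shift forward by 13 positions (mod 26).
  G (position 6) -> position (6+13) mod 26 = 19 -> T
  U (position 20) -> position (20+13) mod 26 = 7 -> H
  A (position 0) -> position (0+13) mod 26 = 13 -> N
  R (position 17) -> position (17+13) mod 26 = 4 -> E
  D (position 3) -> position (3+13) mod 26 = 16 -> Q
Result: THNEQ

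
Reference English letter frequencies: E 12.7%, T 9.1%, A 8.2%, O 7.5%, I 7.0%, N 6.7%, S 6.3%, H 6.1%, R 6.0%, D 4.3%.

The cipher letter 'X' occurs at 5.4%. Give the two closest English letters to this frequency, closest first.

Step 1: Observed frequency of 'X' is 5.4%.
Step 2: Compute distances to each reference frequency and sort:
  R (6.0%): difference = 0.6% <-- BEST
  H (6.1%): difference = 0.7% <-- RUNNER-UP
  S (6.3%): difference = 0.9%
  D (4.3%): difference = 1.1%
  N (6.7%): difference = 1.3%
Step 3: Most likely is 'R' (6.0%, diff 0.6%); second most likely is 'H' (6.1%, diff 0.7%).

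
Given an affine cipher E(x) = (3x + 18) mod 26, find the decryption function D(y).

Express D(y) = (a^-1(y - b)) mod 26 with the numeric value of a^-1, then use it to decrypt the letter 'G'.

Step 1: Find a^-1, the modular inverse of 3 mod 26.
Step 2: We need 3 * a^-1 = 1 (mod 26).
Step 3: 3 * 9 = 27 = 1 * 26 + 1, so a^-1 = 9.
Step 4: D(y) = 9(y - 18) mod 26.
Step 5: Apply to 'G' (y = 6): D(6) = 9 * (6 - 18) mod 26 = 9 * -12 mod 26 = 22 -> 'W'.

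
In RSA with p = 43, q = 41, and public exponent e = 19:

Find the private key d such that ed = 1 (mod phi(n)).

Step 1: n = 43 * 41 = 1763.
Step 2: phi(n) = 42 * 40 = 1680.
Step 3: Find d such that 19 * d = 1 (mod 1680).
Step 4: d = 19^(-1) mod 1680 = 619.
Verification: 19 * 619 = 11761 = 7 * 1680 + 1.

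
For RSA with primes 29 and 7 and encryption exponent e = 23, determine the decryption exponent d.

Step 1: n = 29 * 7 = 203.
Step 2: phi(n) = 28 * 6 = 168.
Step 3: Find d such that 23 * d = 1 (mod 168).
Step 4: d = 23^(-1) mod 168 = 95.
Verification: 23 * 95 = 2185 = 13 * 168 + 1.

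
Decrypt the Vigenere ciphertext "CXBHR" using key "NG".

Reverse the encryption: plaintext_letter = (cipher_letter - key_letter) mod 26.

Step 1: Extend key: NGNGN
Step 2: Decrypt each letter (c - k) mod 26:
  C(2) - N(13) = (2-13) mod 26 = 15 = P
  X(23) - G(6) = (23-6) mod 26 = 17 = R
  B(1) - N(13) = (1-13) mod 26 = 14 = O
  H(7) - G(6) = (7-6) mod 26 = 1 = B
  R(17) - N(13) = (17-13) mod 26 = 4 = E
Plaintext: PROBE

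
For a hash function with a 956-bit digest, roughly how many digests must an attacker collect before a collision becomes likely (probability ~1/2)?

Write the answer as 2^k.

Step 1: The birthday paradox gives collision probability ~50% after sqrt(2^n) = 2^(n/2) hashes.
Step 2: For 956-bit output: 2^(956/2) = 2^478.
Step 3: Approximately 2^478 hash computations needed.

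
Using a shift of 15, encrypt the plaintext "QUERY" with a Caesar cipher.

Step 1: For each letter, shift forward by 15 positions (mod 26).
  Q (position 16) -> position (16+15) mod 26 = 5 -> F
  U (position 20) -> position (20+15) mod 26 = 9 -> J
  E (position 4) -> position (4+15) mod 26 = 19 -> T
  R (position 17) -> position (17+15) mod 26 = 6 -> G
  Y (position 24) -> position (24+15) mod 26 = 13 -> N
Result: FJTGN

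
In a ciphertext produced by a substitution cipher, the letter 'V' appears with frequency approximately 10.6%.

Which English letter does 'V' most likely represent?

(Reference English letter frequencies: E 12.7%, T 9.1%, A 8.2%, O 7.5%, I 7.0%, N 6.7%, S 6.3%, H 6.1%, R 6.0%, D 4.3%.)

Step 1: The observed frequency is 10.6%.
Step 2: Compare with English frequencies:
  E: 12.7% (difference: 2.1%)
  T: 9.1% (difference: 1.5%) <-- closest
  A: 8.2% (difference: 2.4%)
  O: 7.5% (difference: 3.1%)
  I: 7.0% (difference: 3.6%)
  N: 6.7% (difference: 3.9%)
  S: 6.3% (difference: 4.3%)
  H: 6.1% (difference: 4.5%)
  R: 6.0% (difference: 4.6%)
  D: 4.3% (difference: 6.3%)
Step 3: 'V' most likely represents 'T' (frequency 9.1%).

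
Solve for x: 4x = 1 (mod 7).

Step 1: We need x such that 4 * x = 1 (mod 7).
Step 2: Using the extended Euclidean algorithm or trial:
  4 * 2 = 8 = 1 * 7 + 1.
Step 3: Since 8 mod 7 = 1, the inverse is x = 2.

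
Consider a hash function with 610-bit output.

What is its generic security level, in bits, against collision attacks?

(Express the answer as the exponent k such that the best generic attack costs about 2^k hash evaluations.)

Step 1: The hash has a 610-bit output.
Step 2: Collision resistance means it should be infeasible to find any x != y with h(x) = h(y).
By the birthday bound, a generic collision search succeeds after about sqrt(2^610) = 2^(610/2) = 2^305 evaluations.
Step 3: Security level = 305 bits.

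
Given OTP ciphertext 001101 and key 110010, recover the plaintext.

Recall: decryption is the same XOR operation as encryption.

Step 1: XOR ciphertext with key:
  Ciphertext: 001101
  Key:        110010
  XOR:        111111
Step 2: Plaintext = 111111 = 63 in decimal.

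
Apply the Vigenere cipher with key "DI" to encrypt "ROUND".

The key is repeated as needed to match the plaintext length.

Step 1: Repeat key to match plaintext length:
  Plaintext: ROUND
  Key:       DIDID
Step 2: Encrypt each letter:
  R(17) + D(3) = (17+3) mod 26 = 20 = U
  O(14) + I(8) = (14+8) mod 26 = 22 = W
  U(20) + D(3) = (20+3) mod 26 = 23 = X
  N(13) + I(8) = (13+8) mod 26 = 21 = V
  D(3) + D(3) = (3+3) mod 26 = 6 = G
Ciphertext: UWXVG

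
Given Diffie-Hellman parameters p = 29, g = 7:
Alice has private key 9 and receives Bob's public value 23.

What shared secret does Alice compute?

Step 1: s = B^a mod p = 23^9 mod 29.
  23^1 mod 29 = 23
  23^2 mod 29 = (23 * 23) mod 29 = 7
  23^3 mod 29 = (7 * 23) mod 29 = 16
  23^4 mod 29 = (16 * 23) mod 29 = 20
  23^5 mod 29 = (20 * 23) mod 29 = 25
  23^6 mod 29 = (25 * 23) mod 29 = 24
  23^7 mod 29 = (24 * 23) mod 29 = 1
  23^8 mod 29 = (1 * 23) mod 29 = 23
  23^9 mod 29 = (23 * 23) mod 29 = 7
Result: shared secret = 7.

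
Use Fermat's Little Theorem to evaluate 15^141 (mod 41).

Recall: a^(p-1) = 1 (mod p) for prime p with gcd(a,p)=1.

Step 1: Since 41 is prime, by Fermat's Little Theorem: 15^40 = 1 (mod 41).
Step 2: Reduce exponent: 141 mod 40 = 21.
Step 3: So 15^141 = 15^21 (mod 41).
Step 4: 15^21 mod 41 = 26.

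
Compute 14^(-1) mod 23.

Step 1: We need x such that 14 * x = 1 (mod 23).
Step 2: Using the extended Euclidean algorithm or trial:
  14 * 5 = 70 = 3 * 23 + 1.
Step 3: Since 70 mod 23 = 1, the inverse is x = 5.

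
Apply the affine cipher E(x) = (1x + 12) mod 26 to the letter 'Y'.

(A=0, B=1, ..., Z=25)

Step 1: Convert 'Y' to number: x = 24.
Step 2: E(24) = (1 * 24 + 12) mod 26 = 36 mod 26 = 10.
Step 3: Convert 10 back to letter: K.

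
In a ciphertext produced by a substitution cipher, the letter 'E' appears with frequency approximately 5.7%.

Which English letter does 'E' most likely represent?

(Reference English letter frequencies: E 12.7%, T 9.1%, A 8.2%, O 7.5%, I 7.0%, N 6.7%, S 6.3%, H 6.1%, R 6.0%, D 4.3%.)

Step 1: The observed frequency is 5.7%.
Step 2: Compare with English frequencies:
  E: 12.7% (difference: 7.0%)
  T: 9.1% (difference: 3.4%)
  A: 8.2% (difference: 2.5%)
  O: 7.5% (difference: 1.8%)
  I: 7.0% (difference: 1.3%)
  N: 6.7% (difference: 1.0%)
  S: 6.3% (difference: 0.6%)
  H: 6.1% (difference: 0.4%)
  R: 6.0% (difference: 0.3%) <-- closest
  D: 4.3% (difference: 1.4%)
Step 3: 'E' most likely represents 'R' (frequency 6.0%).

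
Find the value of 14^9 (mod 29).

Step 1: Compute 14^9 mod 29 step by step, reducing modulo 29 at each step.
  14^1 mod 29 = 14
  14^2 mod 29 = (14 * 14) mod 29 = 22
  14^3 mod 29 = (22 * 14) mod 29 = 18
  14^4 mod 29 = (18 * 14) mod 29 = 20
  14^5 mod 29 = (20 * 14) mod 29 = 19
  14^6 mod 29 = (19 * 14) mod 29 = 5
  14^7 mod 29 = (5 * 14) mod 29 = 12
  14^8 mod 29 = (12 * 14) mod 29 = 23
  14^9 mod 29 = (23 * 14) mod 29 = 3
Step 2: Result = 3.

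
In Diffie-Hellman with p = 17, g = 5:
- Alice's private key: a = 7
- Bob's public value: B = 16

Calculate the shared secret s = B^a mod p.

Step 1: s = B^a mod p = 16^7 mod 17.
  16^1 mod 17 = 16
  16^2 mod 17 = (16 * 16) mod 17 = 1
  16^3 mod 17 = (1 * 16) mod 17 = 16
  16^4 mod 17 = (16 * 16) mod 17 = 1
  16^5 mod 17 = (1 * 16) mod 17 = 16
  16^6 mod 17 = (16 * 16) mod 17 = 1
  16^7 mod 17 = (1 * 16) mod 17 = 16
Result: shared secret = 16.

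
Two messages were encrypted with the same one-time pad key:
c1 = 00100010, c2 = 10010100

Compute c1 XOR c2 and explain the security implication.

Step 1: c1 XOR c2 = (m1 XOR k) XOR (m2 XOR k).
Step 2: By XOR associativity/commutativity: = m1 XOR m2 XOR k XOR k = m1 XOR m2.
Step 3: 00100010 XOR 10010100 = 10110110 = 182.
Step 4: The key cancels out! An attacker learns m1 XOR m2 = 182, revealing the relationship between plaintexts.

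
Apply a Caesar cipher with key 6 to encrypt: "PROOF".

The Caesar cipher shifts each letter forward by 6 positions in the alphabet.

Step 1: For each letter, shift forward by 6 positions (mod 26).
  P (position 15) -> position (15+6) mod 26 = 21 -> V
  R (position 17) -> position (17+6) mod 26 = 23 -> X
  O (position 14) -> position (14+6) mod 26 = 20 -> U
  O (position 14) -> position (14+6) mod 26 = 20 -> U
  F (position 5) -> position (5+6) mod 26 = 11 -> L
Result: VXUUL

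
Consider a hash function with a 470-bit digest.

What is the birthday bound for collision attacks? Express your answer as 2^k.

Step 1: The birthday paradox gives collision probability ~50% after sqrt(2^n) = 2^(n/2) hashes.
Step 2: For 470-bit output: 2^(470/2) = 2^235.
Step 3: Approximately 2^235 hash computations needed.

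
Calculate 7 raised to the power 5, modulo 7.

Step 1: Compute 7^5 mod 7 step by step, reducing modulo 7 at each step.
  7^1 mod 7 = 0
  7^2 mod 7 = (0 * 7) mod 7 = 0
  7^3 mod 7 = (0 * 7) mod 7 = 0
  7^4 mod 7 = (0 * 7) mod 7 = 0
  7^5 mod 7 = (0 * 7) mod 7 = 0
Step 2: Result = 0.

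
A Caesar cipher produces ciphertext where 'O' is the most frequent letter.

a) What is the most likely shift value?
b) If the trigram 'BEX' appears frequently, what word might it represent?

Step 1: In English, 'E' is the most frequent letter (12.7%).
Step 2: The most frequent ciphertext letter is 'O' (position 14).
Step 3: Shift = (14 - 4) mod 26 = 10.
Step 4: Decrypt 'BEX' by shifting back 10:
  B -> R
  E -> U
  X -> N
Step 5: 'BEX' decrypts to 'RUN'.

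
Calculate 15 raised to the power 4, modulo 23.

Step 1: Compute 15^4 mod 23 step by step, reducing modulo 23 at each step.
  15^1 mod 23 = 15
  15^2 mod 23 = (15 * 15) mod 23 = 18
  15^3 mod 23 = (18 * 15) mod 23 = 17
  15^4 mod 23 = (17 * 15) mod 23 = 2
Step 2: Result = 2.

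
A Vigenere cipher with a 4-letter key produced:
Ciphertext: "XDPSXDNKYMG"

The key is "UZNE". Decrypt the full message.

Step 1: Key 'UZNE' has length 4. Extended key: UZNEUZNEUZN
Step 2: Decrypt each position:
  X(23) - U(20) = 3 = D
  D(3) - Z(25) = 4 = E
  P(15) - N(13) = 2 = C
  S(18) - E(4) = 14 = O
  X(23) - U(20) = 3 = D
  D(3) - Z(25) = 4 = E
  N(13) - N(13) = 0 = A
  K(10) - E(4) = 6 = G
  Y(24) - U(20) = 4 = E
  M(12) - Z(25) = 13 = N
  G(6) - N(13) = 19 = T
Plaintext: DECODEAGENT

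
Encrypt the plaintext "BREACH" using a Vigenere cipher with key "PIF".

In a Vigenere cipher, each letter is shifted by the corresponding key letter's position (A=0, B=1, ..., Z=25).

Step 1: Repeat key to match plaintext length:
  Plaintext: BREACH
  Key:       PIFPIF
Step 2: Encrypt each letter:
  B(1) + P(15) = (1+15) mod 26 = 16 = Q
  R(17) + I(8) = (17+8) mod 26 = 25 = Z
  E(4) + F(5) = (4+5) mod 26 = 9 = J
  A(0) + P(15) = (0+15) mod 26 = 15 = P
  C(2) + I(8) = (2+8) mod 26 = 10 = K
  H(7) + F(5) = (7+5) mod 26 = 12 = M
Ciphertext: QZJPKM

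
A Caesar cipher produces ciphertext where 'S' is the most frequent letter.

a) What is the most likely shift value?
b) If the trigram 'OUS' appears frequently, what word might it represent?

Step 1: In English, 'E' is the most frequent letter (12.7%).
Step 2: The most frequent ciphertext letter is 'S' (position 18).
Step 3: Shift = (18 - 4) mod 26 = 14.
Step 4: Decrypt 'OUS' by shifting back 14:
  O -> A
  U -> G
  S -> E
Step 5: 'OUS' decrypts to 'AGE'.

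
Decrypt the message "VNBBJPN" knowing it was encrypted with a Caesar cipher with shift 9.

Step 1: Reverse the shift by subtracting 9 from each letter position.
  V (position 21) -> position (21-9) mod 26 = 12 -> M
  N (position 13) -> position (13-9) mod 26 = 4 -> E
  B (position 1) -> position (1-9) mod 26 = 18 -> S
  B (position 1) -> position (1-9) mod 26 = 18 -> S
  J (position 9) -> position (9-9) mod 26 = 0 -> A
  P (position 15) -> position (15-9) mod 26 = 6 -> G
  N (position 13) -> position (13-9) mod 26 = 4 -> E
Decrypted message: MESSAGE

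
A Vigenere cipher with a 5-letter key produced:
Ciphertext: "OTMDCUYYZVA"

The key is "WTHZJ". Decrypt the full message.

Step 1: Key 'WTHZJ' has length 5. Extended key: WTHZJWTHZJW
Step 2: Decrypt each position:
  O(14) - W(22) = 18 = S
  T(19) - T(19) = 0 = A
  M(12) - H(7) = 5 = F
  D(3) - Z(25) = 4 = E
  C(2) - J(9) = 19 = T
  U(20) - W(22) = 24 = Y
  Y(24) - T(19) = 5 = F
  Y(24) - H(7) = 17 = R
  Z(25) - Z(25) = 0 = A
  V(21) - J(9) = 12 = M
  A(0) - W(22) = 4 = E
Plaintext: SAFETYFRAME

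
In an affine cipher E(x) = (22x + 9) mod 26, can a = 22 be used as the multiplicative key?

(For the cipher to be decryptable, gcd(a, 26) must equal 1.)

Step 1: Compute gcd(22, 26).
Step 2: gcd(22, 26) = 2.
Since gcd = 2 != 1, 22 shares a common factor with 26, so it cannot be used.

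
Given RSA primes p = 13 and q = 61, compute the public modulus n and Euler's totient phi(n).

Step 1: n = p * q = 13 * 61 = 793.
Step 2: phi(n) = (p-1)(q-1) = 12 * 60 = 720.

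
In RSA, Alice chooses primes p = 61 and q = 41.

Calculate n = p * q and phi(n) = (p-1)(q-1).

Step 1: n = p * q = 61 * 41 = 2501.
Step 2: phi(n) = (p-1)(q-1) = 60 * 40 = 2400.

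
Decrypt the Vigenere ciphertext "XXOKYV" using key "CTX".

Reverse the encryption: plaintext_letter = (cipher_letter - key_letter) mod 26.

Step 1: Extend key: CTXCTX
Step 2: Decrypt each letter (c - k) mod 26:
  X(23) - C(2) = (23-2) mod 26 = 21 = V
  X(23) - T(19) = (23-19) mod 26 = 4 = E
  O(14) - X(23) = (14-23) mod 26 = 17 = R
  K(10) - C(2) = (10-2) mod 26 = 8 = I
  Y(24) - T(19) = (24-19) mod 26 = 5 = F
  V(21) - X(23) = (21-23) mod 26 = 24 = Y
Plaintext: VERIFY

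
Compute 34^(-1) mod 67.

Step 1: We need x such that 34 * x = 1 (mod 67).
Step 2: Using the extended Euclidean algorithm or trial:
  34 * 2 = 68 = 1 * 67 + 1.
Step 3: Since 68 mod 67 = 1, the inverse is x = 2.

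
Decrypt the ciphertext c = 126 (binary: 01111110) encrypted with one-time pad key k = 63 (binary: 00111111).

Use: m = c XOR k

Step 1: XOR ciphertext with key:
  Ciphertext: 01111110
  Key:        00111111
  XOR:        01000001
Step 2: Plaintext = 01000001 = 65 in decimal.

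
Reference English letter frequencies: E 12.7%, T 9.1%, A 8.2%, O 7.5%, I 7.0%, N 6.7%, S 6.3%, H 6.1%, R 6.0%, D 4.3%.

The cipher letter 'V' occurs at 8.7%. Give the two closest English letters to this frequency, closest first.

Step 1: Observed frequency of 'V' is 8.7%.
Step 2: Compute distances to each reference frequency and sort:
  T (9.1%): difference = 0.4% <-- BEST
  A (8.2%): difference = 0.5% <-- RUNNER-UP
  O (7.5%): difference = 1.2%
  I (7.0%): difference = 1.7%
  N (6.7%): difference = 2.0%
Step 3: Most likely is 'T' (9.1%, diff 0.4%); second most likely is 'A' (8.2%, diff 0.5%).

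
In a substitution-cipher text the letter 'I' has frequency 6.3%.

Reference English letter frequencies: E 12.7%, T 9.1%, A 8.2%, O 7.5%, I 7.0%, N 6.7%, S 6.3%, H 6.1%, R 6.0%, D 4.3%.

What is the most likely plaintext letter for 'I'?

Step 1: The observed frequency is 6.3%.
Step 2: Compare with English frequencies:
  E: 12.7% (difference: 6.4%)
  T: 9.1% (difference: 2.8%)
  A: 8.2% (difference: 1.9%)
  O: 7.5% (difference: 1.2%)
  I: 7.0% (difference: 0.7%)
  N: 6.7% (difference: 0.4%)
  S: 6.3% (difference: 0.0%) <-- closest
  H: 6.1% (difference: 0.2%)
  R: 6.0% (difference: 0.3%)
  D: 4.3% (difference: 2.0%)
Step 3: 'I' most likely represents 'S' (frequency 6.3%).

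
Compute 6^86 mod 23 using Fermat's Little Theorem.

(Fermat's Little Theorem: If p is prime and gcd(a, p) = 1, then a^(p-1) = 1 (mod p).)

Step 1: Since 23 is prime, by Fermat's Little Theorem: 6^22 = 1 (mod 23).
Step 2: Reduce exponent: 86 mod 22 = 20.
Step 3: So 6^86 = 6^20 (mod 23).
Step 4: 6^20 mod 23 = 16.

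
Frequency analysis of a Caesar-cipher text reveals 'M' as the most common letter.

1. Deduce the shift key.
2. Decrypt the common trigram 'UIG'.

Step 1: In English, 'E' is the most frequent letter (12.7%).
Step 2: The most frequent ciphertext letter is 'M' (position 12).
Step 3: Shift = (12 - 4) mod 26 = 8.
Step 4: Decrypt 'UIG' by shifting back 8:
  U -> M
  I -> A
  G -> Y
Step 5: 'UIG' decrypts to 'MAY'.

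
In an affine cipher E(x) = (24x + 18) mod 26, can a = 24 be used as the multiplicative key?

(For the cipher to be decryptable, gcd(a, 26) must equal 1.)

Step 1: Compute gcd(24, 26).
Step 2: gcd(24, 26) = 2.
Since gcd = 2 != 1, 24 shares a common factor with 26, so it cannot be used.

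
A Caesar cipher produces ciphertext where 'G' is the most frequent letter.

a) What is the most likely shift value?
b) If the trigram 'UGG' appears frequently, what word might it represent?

Step 1: In English, 'E' is the most frequent letter (12.7%).
Step 2: The most frequent ciphertext letter is 'G' (position 6).
Step 3: Shift = (6 - 4) mod 26 = 2.
Step 4: Decrypt 'UGG' by shifting back 2:
  U -> S
  G -> E
  G -> E
Step 5: 'UGG' decrypts to 'SEE'.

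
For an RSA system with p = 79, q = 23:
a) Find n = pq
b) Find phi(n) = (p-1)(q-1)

Step 1: n = p * q = 79 * 23 = 1817.
Step 2: phi(n) = (p-1)(q-1) = 78 * 22 = 1716.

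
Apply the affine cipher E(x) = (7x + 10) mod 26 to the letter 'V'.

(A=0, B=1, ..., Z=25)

Step 1: Convert 'V' to number: x = 21.
Step 2: E(21) = (7 * 21 + 10) mod 26 = 157 mod 26 = 1.
Step 3: Convert 1 back to letter: B.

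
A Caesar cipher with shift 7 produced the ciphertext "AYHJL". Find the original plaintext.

Step 1: Reverse the shift by subtracting 7 from each letter position.
  A (position 0) -> position (0-7) mod 26 = 19 -> T
  Y (position 24) -> position (24-7) mod 26 = 17 -> R
  H (position 7) -> position (7-7) mod 26 = 0 -> A
  J (position 9) -> position (9-7) mod 26 = 2 -> C
  L (position 11) -> position (11-7) mod 26 = 4 -> E
Decrypted message: TRACE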